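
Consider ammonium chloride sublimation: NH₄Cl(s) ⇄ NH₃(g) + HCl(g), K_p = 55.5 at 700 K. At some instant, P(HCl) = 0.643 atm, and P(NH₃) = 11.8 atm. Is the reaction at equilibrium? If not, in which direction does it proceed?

to the right

(NH₄Cl is a pure solid — omitted from Q_p.)
Q_p = P(NH₃)·P(HCl) = (11.8)·(0.643) = 7.59
Q_p = 7.59 < K_p = 55.5, so the forward reaction proceeds.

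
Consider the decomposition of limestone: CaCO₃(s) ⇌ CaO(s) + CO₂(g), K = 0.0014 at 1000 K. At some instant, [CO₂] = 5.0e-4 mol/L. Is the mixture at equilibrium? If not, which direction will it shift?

no; Q < K, reaction proceeds forward

(CaCO₃, CaO are pure solids — omitted from Q.)
Q = [CO₂] = 5.0e-4
Q = 5.0e-4 < K = 0.0014: net forward reaction.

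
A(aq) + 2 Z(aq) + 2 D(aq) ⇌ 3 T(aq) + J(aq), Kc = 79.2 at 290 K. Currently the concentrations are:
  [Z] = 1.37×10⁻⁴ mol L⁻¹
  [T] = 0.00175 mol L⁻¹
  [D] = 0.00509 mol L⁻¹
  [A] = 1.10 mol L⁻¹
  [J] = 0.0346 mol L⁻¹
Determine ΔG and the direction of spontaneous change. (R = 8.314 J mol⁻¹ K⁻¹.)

ΔG = 3.56 kJ/mol; the forward reaction is non-spontaneous

Qc = [T]³·[J] / ([A]·[Z]²·[D]²) = (0.00175)³·(0.0346) / ((1.10)·(1.37×10⁻⁴)²·(0.00509)²) = 347
ΔG = RT ln(Qc/Kc) = (8.314 J mol⁻¹ K⁻¹)(290 K) × ln(347/79.2)
   = (2.411 kJ/mol)(1.477) = 3.56 kJ/mol
ΔG > 0, so the forward reaction is non-spontaneous (proceeds in reverse).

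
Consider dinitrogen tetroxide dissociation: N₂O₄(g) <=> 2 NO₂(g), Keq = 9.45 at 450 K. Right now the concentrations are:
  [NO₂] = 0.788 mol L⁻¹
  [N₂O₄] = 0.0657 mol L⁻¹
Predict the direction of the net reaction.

no net change (already at equilibrium)

Q = [NO₂]² / [N₂O₄] = (0.788)² / (0.0657) = 9.45
Q = 9.45 = Keq, so the system is already at equilibrium.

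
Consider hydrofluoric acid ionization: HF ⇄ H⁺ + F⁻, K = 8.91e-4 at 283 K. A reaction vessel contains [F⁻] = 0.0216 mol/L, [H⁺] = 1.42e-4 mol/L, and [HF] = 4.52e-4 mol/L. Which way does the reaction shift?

Q = [H⁺]·[F⁻] / [HF] = (1.42e-4)·(0.0216) / (4.52e-4) = 0.00679
Q = 0.00679 > K = 8.91e-4, so the reverse reaction proceeds.

toward reactants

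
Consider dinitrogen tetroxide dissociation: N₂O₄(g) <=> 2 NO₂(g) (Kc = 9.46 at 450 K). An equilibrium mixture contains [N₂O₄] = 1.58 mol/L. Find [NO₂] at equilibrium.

At equilibrium, Kc = [NO₂]² / [N₂O₄] = 9.46.
([NO₂])² / (1.58) = 9.46
[NO₂]² = 14.9 ⇒ [NO₂] = 3.87 mol/L

[NO₂] = 3.87 mol/L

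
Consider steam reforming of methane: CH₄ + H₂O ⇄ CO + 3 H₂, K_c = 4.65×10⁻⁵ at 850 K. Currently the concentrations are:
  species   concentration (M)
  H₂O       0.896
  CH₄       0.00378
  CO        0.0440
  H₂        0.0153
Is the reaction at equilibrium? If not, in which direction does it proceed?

Q_c = [CO]·[H₂]³ / ([CH₄]·[H₂O]) = (0.0440)·(0.0153)³ / ((0.00378)·(0.896)) = 4.65×10⁻⁵
Q_c = 4.65×10⁻⁵ = K_c, so the system is already at equilibrium.

no net change (already at equilibrium)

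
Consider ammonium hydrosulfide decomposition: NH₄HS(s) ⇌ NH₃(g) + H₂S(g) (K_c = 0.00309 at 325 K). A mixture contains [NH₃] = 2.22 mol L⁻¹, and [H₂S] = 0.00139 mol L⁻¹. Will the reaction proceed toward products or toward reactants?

at equilibrium

(NH₄HS is a pure solid — omitted from Q_c.)
Q_c = [NH₃]·[H₂S] = (2.22)·(0.00139) = 0.00309
Q_c = 0.00309 = K_c, so the system is already at equilibrium.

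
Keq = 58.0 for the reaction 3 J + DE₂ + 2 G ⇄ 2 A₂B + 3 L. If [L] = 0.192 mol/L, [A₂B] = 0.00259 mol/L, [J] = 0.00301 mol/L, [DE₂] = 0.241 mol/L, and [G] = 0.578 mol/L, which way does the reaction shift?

to the right

Q = [A₂B]²·[L]³ / ([J]³·[DE₂]·[G]²) = (0.00259)²·(0.192)³ / ((0.00301)³·(0.241)·(0.578)²) = 21.6
Q = 21.6 < Keq = 58.0, so the forward reaction proceeds.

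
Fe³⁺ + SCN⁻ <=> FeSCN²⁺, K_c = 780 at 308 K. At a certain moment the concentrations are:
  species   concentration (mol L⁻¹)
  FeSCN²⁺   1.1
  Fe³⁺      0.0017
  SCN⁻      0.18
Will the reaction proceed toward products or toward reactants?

Q_c = [FeSCN²⁺] / ([Fe³⁺]·[SCN⁻]) = (1.1) / ((0.0017)·(0.18)) = 3600
Q_c = 3600 > K_c = 780, so the reverse reaction proceeds.

reverse (toward reactants)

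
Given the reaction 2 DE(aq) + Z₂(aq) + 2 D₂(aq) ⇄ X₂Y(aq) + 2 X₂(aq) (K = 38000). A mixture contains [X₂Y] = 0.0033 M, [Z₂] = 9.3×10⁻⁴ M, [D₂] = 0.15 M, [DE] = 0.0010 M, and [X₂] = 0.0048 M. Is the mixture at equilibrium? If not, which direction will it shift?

Q = [X₂Y]·[X₂]² / ([DE]²·[Z₂]·[D₂]²) = (0.0033)·(0.0048)² / ((0.0010)²·(9.3×10⁻⁴)·(0.15)²) = 3600
Q = 3600 < K = 38000: net forward reaction.

no; Q < K, reaction proceeds forward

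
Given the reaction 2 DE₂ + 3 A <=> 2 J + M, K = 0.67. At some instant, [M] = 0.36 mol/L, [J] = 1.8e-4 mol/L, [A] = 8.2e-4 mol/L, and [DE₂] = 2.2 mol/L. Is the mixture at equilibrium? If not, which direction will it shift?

Q = [J]²·[M] / ([DE₂]²·[A]³) = (1.8e-4)²·(0.36) / ((2.2)²·(8.2e-4)³) = 4.4
Q = 4.4 > K = 0.67: net reverse reaction.

no; Q > K, reaction proceeds in reverse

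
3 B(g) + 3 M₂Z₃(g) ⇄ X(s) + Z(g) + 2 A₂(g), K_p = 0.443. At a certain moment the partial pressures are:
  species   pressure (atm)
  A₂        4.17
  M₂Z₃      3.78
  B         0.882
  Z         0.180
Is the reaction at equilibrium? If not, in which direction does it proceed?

in the forward direction

(X is a pure solid — omitted from Q_p.)
Q_p = P(Z)·P(A₂)² / (P(B)³·P(M₂Z₃)³) = (0.180)·(4.17)² / ((0.882)³·(3.78)³) = 0.0845
Q_p = 0.0845 < K_p = 0.443, so the forward reaction proceeds.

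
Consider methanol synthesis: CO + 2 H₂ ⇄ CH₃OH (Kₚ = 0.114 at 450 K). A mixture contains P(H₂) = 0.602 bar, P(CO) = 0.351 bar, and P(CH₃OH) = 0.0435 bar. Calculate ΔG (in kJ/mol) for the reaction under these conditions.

Qₚ = P(CH₃OH) / (P(CO)·P(H₂)²) = (0.0435) / ((0.351)·(0.602)²) = 0.342
ΔG = RT ln(Qₚ/Kₚ) = (8.314 J mol⁻¹ K⁻¹)(450 K) × ln(0.342/0.114)
   = (3.741 kJ/mol)(1.099) = 4.11 kJ/mol
ΔG > 0, so the forward reaction is non-spontaneous (proceeds in reverse).

ΔG = 4.11 kJ/mol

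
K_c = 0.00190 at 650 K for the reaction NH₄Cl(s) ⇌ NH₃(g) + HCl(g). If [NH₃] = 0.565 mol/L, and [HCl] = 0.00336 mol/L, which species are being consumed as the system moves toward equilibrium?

(NH₄Cl is a pure solid — omitted from Q_c.)
Q_c = [NH₃]·[HCl] = (0.565)·(0.00336) = 0.00190
Q_c = 0.00190 = K_c; the system is at equilibrium.

none (at equilibrium)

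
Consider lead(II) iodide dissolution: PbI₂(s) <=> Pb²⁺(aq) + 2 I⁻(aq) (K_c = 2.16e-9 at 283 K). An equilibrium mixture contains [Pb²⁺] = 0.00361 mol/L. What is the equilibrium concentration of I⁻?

[I⁻] = 7.74e-4 mol/L

(PbI₂ is a pure solid — omitted from K_c.)
At equilibrium, K_c = [Pb²⁺]·[I⁻]² = 2.16e-9.
(0.00361)·([I⁻])² = 2.16e-9
[I⁻]² = 5.98e-7 ⇒ [I⁻] = 7.74e-4 mol/L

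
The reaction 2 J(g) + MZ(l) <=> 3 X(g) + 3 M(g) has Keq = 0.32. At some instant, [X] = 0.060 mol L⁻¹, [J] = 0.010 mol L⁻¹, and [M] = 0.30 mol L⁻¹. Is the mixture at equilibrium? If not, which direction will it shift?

(MZ is a pure liquid — omitted from Q.)
Q = [X]³·[M]³ / [J]² = (0.060)³·(0.30)³ / (0.010)² = 0.058
Q = 0.058 < Keq = 0.32: net forward reaction.

no; Q < K, reaction proceeds forward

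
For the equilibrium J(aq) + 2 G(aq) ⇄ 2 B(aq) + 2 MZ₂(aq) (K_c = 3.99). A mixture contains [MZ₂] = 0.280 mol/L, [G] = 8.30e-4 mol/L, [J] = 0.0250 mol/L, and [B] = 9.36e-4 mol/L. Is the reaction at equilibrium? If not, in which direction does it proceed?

Q_c = [B]²·[MZ₂]² / ([J]·[G]²) = (9.36e-4)²·(0.280)² / ((0.0250)·(8.30e-4)²) = 3.99
Q_c = 3.99 = K_c, so the system is already at equilibrium.

no net change (already at equilibrium)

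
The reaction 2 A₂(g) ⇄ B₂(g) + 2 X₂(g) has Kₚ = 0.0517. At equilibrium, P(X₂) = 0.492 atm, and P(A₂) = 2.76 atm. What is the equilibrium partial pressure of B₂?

At equilibrium, Kₚ = P(B₂)·P(X₂)² / P(A₂)² = 0.0517.
(P(B₂))·(0.492)² / (2.76)² = 0.0517
P(B₂) = 1.63 atm

P(B₂) = 1.63 atm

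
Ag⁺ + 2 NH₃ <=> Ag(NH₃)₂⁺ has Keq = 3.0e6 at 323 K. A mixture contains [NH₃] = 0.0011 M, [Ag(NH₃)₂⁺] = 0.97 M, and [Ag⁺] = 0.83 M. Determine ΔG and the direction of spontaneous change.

Q = [Ag(NH₃)₂⁺] / ([Ag⁺]·[NH₃]²) = (0.97) / ((0.83)·(0.0011)²) = 9.66e5
ΔG = RT ln(Q/Keq) = (8.314 J mol⁻¹ K⁻¹)(323 K) × ln(9.66e5/3.0e6)
   = (2.685 kJ/mol)(-1.133) = -3.04 kJ/mol
ΔG < 0, so the forward reaction is spontaneous (proceeds forward).

ΔG = -3.04 kJ/mol; the forward reaction is spontaneous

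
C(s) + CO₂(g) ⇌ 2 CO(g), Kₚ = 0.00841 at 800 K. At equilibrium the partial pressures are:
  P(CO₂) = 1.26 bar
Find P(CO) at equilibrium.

(C is a pure solid — omitted from Kₚ.)
At equilibrium, Kₚ = P(CO)² / P(CO₂) = 0.00841.
(P(CO))² / (1.26) = 0.00841
P(CO)² = 0.0106 ⇒ P(CO) = 0.103 bar

P(CO) = 0.103 bar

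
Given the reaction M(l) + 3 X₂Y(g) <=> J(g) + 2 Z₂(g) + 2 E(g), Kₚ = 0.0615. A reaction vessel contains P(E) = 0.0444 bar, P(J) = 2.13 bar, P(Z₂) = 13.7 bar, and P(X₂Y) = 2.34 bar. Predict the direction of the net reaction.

at equilibrium

(M is a pure liquid — omitted from Qₚ.)
Qₚ = P(J)·P(Z₂)²·P(E)² / P(X₂Y)³ = (2.13)·(13.7)²·(0.0444)² / (2.34)³ = 0.0615
Qₚ = 0.0615 = Kₚ, so the system is already at equilibrium.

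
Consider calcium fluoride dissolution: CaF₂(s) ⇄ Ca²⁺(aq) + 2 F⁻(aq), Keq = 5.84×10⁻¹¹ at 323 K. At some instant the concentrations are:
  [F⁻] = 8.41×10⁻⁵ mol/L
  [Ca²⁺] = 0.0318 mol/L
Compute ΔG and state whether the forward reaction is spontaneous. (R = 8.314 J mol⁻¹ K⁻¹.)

(CaF₂ is a pure solid — omitted from Q.)
Q = [Ca²⁺]·[F⁻]² = (0.0318)·(8.41×10⁻⁵)² = 2.25×10⁻¹⁰
ΔG = RT ln(Q/Keq) = (8.314 J mol⁻¹ K⁻¹)(323 K) × ln(2.25×10⁻¹⁰/5.84×10⁻¹¹)
   = (2.685 kJ/mol)(1.349) = 3.62 kJ/mol
ΔG > 0, so the forward reaction is non-spontaneous (proceeds in reverse).

ΔG = 3.62 kJ/mol; the forward reaction is non-spontaneous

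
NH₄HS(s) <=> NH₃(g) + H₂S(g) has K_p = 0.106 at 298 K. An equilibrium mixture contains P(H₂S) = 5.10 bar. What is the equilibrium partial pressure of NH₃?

(NH₄HS is a pure solid — omitted from K_p.)
At equilibrium, K_p = P(NH₃)·P(H₂S) = 0.106.
(P(NH₃))·(5.10) = 0.106
P(NH₃) = 0.0208 bar

P(NH₃) = 0.0208 bar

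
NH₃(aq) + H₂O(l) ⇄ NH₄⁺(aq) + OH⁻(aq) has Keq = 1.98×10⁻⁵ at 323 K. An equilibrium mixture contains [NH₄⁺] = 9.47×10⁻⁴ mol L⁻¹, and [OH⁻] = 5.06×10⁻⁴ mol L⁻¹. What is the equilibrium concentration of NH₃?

[NH₃] = 0.0242 mol L⁻¹

(H₂O is a pure liquid — omitted from Keq.)
At equilibrium, Keq = [NH₄⁺]·[OH⁻] / [NH₃] = 1.98×10⁻⁵.
(9.47×10⁻⁴)·(5.06×10⁻⁴) / ([NH₃]) = 1.98×10⁻⁵
[NH₃] = 0.0242 mol L⁻¹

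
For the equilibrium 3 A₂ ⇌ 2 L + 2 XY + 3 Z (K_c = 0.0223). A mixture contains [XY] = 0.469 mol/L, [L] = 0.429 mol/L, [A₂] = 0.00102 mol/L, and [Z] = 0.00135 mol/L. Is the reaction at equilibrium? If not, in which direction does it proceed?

in the reverse direction

Q_c = [L]²·[XY]²·[Z]³ / [A₂]³ = (0.429)²·(0.469)²·(0.00135)³ / (0.00102)³ = 0.0939
Q_c = 0.0939 > K_c = 0.0223, so the reverse reaction proceeds.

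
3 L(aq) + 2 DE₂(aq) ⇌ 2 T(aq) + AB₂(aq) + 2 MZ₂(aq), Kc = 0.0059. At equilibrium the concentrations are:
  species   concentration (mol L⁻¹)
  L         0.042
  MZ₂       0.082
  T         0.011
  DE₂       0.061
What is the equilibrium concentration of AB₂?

[AB₂] = 0.0020 mol L⁻¹

At equilibrium, Kc = [T]²·[AB₂]·[MZ₂]² / ([L]³·[DE₂]²) = 0.0059.
(0.011)²·([AB₂])·(0.082)² / ((0.042)³·(0.061)²) = 0.0059
[AB₂] = 0.00200 = 0.0020 mol L⁻¹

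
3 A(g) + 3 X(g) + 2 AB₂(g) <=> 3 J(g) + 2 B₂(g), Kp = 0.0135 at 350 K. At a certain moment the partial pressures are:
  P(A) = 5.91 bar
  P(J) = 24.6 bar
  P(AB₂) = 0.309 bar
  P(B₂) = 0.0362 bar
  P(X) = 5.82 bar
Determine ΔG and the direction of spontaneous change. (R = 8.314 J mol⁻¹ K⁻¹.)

Qp = P(J)³·P(B₂)² / (P(A)³·P(X)³·P(AB₂)²) = (24.6)³·(0.0362)² / ((5.91)³·(5.82)³·(0.309)²) = 0.00502
ΔG = RT ln(Qp/Kp) = (8.314 J mol⁻¹ K⁻¹)(350 K) × ln(0.00502/0.0135)
   = (2.910 kJ/mol)(-0.9893) = -2.88 kJ/mol
ΔG < 0, so the forward reaction is spontaneous (proceeds forward).

ΔG = -2.88 kJ/mol; the forward reaction is spontaneous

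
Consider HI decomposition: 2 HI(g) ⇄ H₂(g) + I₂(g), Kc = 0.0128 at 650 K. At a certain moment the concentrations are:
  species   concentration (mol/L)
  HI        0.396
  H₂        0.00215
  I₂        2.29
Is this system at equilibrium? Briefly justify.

no; Q > K, reaction proceeds in reverse

Qc = [H₂]·[I₂] / [HI]² = (0.00215)·(2.29) / (0.396)² = 0.0314
Qc = 0.0314 > Kc = 0.0128: net reverse reaction.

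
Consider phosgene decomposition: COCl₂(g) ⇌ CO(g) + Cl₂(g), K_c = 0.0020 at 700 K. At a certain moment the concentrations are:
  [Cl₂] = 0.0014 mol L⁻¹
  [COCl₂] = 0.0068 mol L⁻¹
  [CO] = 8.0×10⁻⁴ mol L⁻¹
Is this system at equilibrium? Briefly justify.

Q_c = [CO]·[Cl₂] / [COCl₂] = (8.0×10⁻⁴)·(0.0014) / (0.0068) = 1.6×10⁻⁴
Q_c = 1.6×10⁻⁴ < K_c = 0.0020: net forward reaction.

no; Q < K, reaction proceeds forward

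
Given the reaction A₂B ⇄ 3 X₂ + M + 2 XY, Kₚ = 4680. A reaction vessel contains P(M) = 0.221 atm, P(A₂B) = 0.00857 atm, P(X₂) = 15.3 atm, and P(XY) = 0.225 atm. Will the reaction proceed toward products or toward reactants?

Qₚ = P(X₂)³·P(M)·P(XY)² / P(A₂B) = (15.3)³·(0.221)·(0.225)² / (0.00857) = 4680
Qₚ = 4680 = Kₚ, so the system is already at equilibrium.

neither direction; the system is at equilibrium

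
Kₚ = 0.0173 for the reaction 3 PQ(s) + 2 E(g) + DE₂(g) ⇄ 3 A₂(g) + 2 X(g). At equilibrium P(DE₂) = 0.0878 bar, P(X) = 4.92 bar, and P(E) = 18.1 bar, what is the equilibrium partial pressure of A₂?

P(A₂) = 0.274 bar

(PQ is a pure solid — omitted from Kₚ.)
At equilibrium, Kₚ = P(A₂)³·P(X)² / (P(E)²·P(DE₂)) = 0.0173.
(P(A₂))³·(4.92)² / ((18.1)²·(0.0878)) = 0.0173
P(A₂)³ = 0.0206 ⇒ P(A₂) = 0.274 bar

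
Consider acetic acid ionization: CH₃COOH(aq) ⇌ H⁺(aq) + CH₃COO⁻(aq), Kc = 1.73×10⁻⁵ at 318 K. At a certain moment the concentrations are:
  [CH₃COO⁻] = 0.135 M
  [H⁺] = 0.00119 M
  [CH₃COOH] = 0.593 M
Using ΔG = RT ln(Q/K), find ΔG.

ΔG = 7.27 kJ/mol

Qc = [H⁺]·[CH₃COO⁻] / [CH₃COOH] = (0.00119)·(0.135) / (0.593) = 2.71×10⁻⁴
ΔG = RT ln(Qc/Kc) = (8.314 J mol⁻¹ K⁻¹)(318 K) × ln(2.71×10⁻⁴/1.73×10⁻⁵)
   = (2.644 kJ/mol)(2.751) = 7.27 kJ/mol
ΔG > 0, so the forward reaction is non-spontaneous (proceeds in reverse).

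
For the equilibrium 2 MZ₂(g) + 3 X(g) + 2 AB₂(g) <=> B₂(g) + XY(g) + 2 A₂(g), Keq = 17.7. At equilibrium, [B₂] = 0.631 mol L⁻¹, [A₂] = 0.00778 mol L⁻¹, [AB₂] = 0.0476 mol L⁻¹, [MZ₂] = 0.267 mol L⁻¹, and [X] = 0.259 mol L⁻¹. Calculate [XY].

[XY] = 1.30 mol L⁻¹

At equilibrium, Keq = [B₂]·[XY]·[A₂]² / ([MZ₂]²·[X]³·[AB₂]²) = 17.7.
(0.631)·([XY])·(0.00778)² / ((0.267)²·(0.259)³·(0.0476)²) = 17.7
[XY] = 1.30 mol L⁻¹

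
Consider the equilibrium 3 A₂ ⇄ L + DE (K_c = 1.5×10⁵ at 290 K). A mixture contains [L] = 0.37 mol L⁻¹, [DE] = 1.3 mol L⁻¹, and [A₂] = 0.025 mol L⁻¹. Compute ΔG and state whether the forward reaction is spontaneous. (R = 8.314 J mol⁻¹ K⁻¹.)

ΔG = -3.82 kJ/mol; the forward reaction is spontaneous

Q_c = [L]·[DE] / [A₂]³ = (0.37)·(1.3) / (0.025)³ = 30800
ΔG = RT ln(Q_c/K_c) = (8.314 J mol⁻¹ K⁻¹)(290 K) × ln(30800/1.5×10⁵)
   = (2.411 kJ/mol)(-1.583) = -3.82 kJ/mol
ΔG < 0, so the forward reaction is spontaneous (proceeds forward).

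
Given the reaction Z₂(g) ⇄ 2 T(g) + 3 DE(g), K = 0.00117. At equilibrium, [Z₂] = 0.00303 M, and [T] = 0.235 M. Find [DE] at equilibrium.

At equilibrium, K = [T]²·[DE]³ / [Z₂] = 0.00117.
(0.235)²·([DE])³ / (0.00303) = 0.00117
[DE]³ = 6.42×10⁻⁵ ⇒ [DE] = 0.0400 M

[DE] = 0.0400 M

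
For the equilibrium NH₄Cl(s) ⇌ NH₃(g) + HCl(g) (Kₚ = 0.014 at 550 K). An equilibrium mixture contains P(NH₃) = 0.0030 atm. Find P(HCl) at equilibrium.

(NH₄Cl is a pure solid — omitted from Kₚ.)
At equilibrium, Kₚ = P(NH₃)·P(HCl) = 0.014.
(0.0030)·(P(HCl)) = 0.014
P(HCl) = 4.67 = 4.7 atm

P(HCl) = 4.7 atm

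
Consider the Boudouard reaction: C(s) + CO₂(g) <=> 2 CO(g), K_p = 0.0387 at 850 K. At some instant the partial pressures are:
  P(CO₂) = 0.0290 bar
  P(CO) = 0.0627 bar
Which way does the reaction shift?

(C is a pure solid — omitted from Q_p.)
Q_p = P(CO)² / P(CO₂) = (0.0627)² / (0.0290) = 0.136
Q_p = 0.136 > K_p = 0.0387, so the reverse reaction proceeds.

in the reverse direction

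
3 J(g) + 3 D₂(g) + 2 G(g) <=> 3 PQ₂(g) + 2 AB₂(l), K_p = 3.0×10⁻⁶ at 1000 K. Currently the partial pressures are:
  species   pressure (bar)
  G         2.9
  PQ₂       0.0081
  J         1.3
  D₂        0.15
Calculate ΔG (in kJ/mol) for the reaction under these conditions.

(AB₂ is a pure liquid — omitted from Q_p.)
Q_p = P(PQ₂)³ / (P(J)³·P(D₂)³·P(G)²) = (0.0081)³ / ((1.3)³·(0.15)³·(2.9)²) = 8.52×10⁻⁶
ΔG = RT ln(Q_p/K_p) = (8.314 J mol⁻¹ K⁻¹)(1000 K) × ln(8.52×10⁻⁶/3.0×10⁻⁶)
   = (8.314 kJ/mol)(1.044) = 8.68 kJ/mol
ΔG > 0, so the forward reaction is non-spontaneous (proceeds in reverse).

ΔG = 8.68 kJ/mol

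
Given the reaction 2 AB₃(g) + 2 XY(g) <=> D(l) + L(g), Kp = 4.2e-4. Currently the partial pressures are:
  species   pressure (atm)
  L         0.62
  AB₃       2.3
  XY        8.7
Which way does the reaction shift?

to the left

(D is a pure liquid — omitted from Qp.)
Qp = P(L) / (P(AB₃)²·P(XY)²) = (0.62) / ((2.3)²·(8.7)²) = 0.0015
Qp = 0.0015 > Kp = 4.2e-4, so the reverse reaction proceeds.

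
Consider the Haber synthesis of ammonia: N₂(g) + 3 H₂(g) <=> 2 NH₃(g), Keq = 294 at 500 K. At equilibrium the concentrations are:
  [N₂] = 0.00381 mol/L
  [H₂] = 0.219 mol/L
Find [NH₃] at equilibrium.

[NH₃] = 0.108 mol/L

At equilibrium, Keq = [NH₃]² / ([N₂]·[H₂]³) = 294.
([NH₃])² / ((0.00381)·(0.219)³) = 294
[NH₃]² = 0.0118 ⇒ [NH₃] = 0.108 mol/L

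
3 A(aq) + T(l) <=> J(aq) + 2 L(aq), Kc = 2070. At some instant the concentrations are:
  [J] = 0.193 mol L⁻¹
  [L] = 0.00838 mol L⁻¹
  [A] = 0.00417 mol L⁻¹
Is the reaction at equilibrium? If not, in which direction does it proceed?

forward (toward products)

(T is a pure liquid — omitted from Qc.)
Qc = [J]·[L]² / [A]³ = (0.193)·(0.00838)² / (0.00417)³ = 187
Qc = 187 < Kc = 2070, so the forward reaction proceeds.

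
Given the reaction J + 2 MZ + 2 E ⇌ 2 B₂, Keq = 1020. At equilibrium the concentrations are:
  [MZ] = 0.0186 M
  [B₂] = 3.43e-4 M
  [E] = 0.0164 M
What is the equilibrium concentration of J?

At equilibrium, Keq = [B₂]² / ([J]·[MZ]²·[E]²) = 1020.
(3.43e-4)² / (([J])·(0.0186)²·(0.0164)²) = 1020
[J] = 0.00124 M

[J] = 0.00124 M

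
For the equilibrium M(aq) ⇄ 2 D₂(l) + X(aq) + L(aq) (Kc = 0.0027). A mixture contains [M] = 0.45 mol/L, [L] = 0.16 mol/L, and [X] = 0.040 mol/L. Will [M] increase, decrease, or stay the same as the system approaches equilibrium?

(D₂ is a pure liquid — omitted from Qc.)
Qc = [X]·[L] / [M] = (0.040)·(0.16) / (0.45) = 0.014
Qc = 0.014 > Kc = 0.0027: net reverse reaction.
M is a reactant, so it increases.

increase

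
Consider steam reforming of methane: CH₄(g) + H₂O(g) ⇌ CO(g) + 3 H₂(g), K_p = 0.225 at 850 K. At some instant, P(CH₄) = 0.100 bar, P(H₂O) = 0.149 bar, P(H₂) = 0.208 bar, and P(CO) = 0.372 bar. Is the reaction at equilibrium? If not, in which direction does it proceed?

neither direction; the system is at equilibrium

Q_p = P(CO)·P(H₂)³ / (P(CH₄)·P(H₂O)) = (0.372)·(0.208)³ / ((0.100)·(0.149)) = 0.225
Q_p = 0.225 = K_p, so the system is already at equilibrium.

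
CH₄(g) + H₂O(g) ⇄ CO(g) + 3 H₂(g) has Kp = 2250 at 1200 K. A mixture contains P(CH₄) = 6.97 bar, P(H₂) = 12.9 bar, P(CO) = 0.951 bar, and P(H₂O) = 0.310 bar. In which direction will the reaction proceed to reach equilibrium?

Qp = P(CO)·P(H₂)³ / (P(CH₄)·P(H₂O)) = (0.951)·(12.9)³ / ((6.97)·(0.310)) = 945
Qp = 945 < Kp = 2250, so the forward reaction proceeds.

toward products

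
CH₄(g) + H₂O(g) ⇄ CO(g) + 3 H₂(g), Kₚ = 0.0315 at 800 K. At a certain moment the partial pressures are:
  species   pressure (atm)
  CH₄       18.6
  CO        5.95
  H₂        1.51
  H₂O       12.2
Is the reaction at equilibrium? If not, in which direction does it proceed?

Qₚ = P(CO)·P(H₂)³ / (P(CH₄)·P(H₂O)) = (5.95)·(1.51)³ / ((18.6)·(12.2)) = 0.0903
Qₚ = 0.0903 > Kₚ = 0.0315, so the reverse reaction proceeds.

toward reactants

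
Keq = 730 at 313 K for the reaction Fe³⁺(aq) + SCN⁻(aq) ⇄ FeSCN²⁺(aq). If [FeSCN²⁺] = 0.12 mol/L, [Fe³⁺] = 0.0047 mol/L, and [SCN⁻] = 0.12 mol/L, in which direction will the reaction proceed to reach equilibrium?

Q = [FeSCN²⁺] / ([Fe³⁺]·[SCN⁻]) = (0.12) / ((0.0047)·(0.12)) = 210
Q = 210 < Keq = 730, so the forward reaction proceeds.

toward products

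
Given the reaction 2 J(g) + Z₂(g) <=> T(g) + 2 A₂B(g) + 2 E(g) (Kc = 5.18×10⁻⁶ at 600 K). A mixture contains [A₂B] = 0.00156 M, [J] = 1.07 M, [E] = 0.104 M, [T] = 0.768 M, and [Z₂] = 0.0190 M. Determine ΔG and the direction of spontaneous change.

ΔG = -8.57 kJ/mol; the forward reaction is spontaneous

Qc = [T]·[A₂B]²·[E]² / ([J]²·[Z₂]) = (0.768)·(0.00156)²·(0.104)² / ((1.07)²·(0.0190)) = 9.29×10⁻⁷
ΔG = RT ln(Qc/Kc) = (8.314 J mol⁻¹ K⁻¹)(600 K) × ln(9.29×10⁻⁷/5.18×10⁻⁶)
   = (4.988 kJ/mol)(-1.718) = -8.57 kJ/mol
ΔG < 0, so the forward reaction is spontaneous (proceeds forward).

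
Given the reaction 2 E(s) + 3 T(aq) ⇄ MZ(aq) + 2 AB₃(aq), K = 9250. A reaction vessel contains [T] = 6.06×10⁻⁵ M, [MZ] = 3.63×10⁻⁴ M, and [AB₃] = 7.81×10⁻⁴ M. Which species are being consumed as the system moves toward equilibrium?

(E is a pure solid — omitted from Q.)
Q = [MZ]·[AB₃]² / [T]³ = (3.63×10⁻⁴)·(7.81×10⁻⁴)² / (6.06×10⁻⁵)³ = 995
Q = 995 < K = 9250: net forward reaction.

E, T (reactants)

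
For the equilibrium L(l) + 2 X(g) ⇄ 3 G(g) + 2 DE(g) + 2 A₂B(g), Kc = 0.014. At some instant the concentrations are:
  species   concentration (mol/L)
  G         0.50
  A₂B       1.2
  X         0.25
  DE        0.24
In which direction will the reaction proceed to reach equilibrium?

to the left

(L is a pure liquid — omitted from Qc.)
Qc = [G]³·[DE]²·[A₂B]² / [X]² = (0.50)³·(0.24)²·(1.2)² / (0.25)² = 0.17
Qc = 0.17 > Kc = 0.014, so the reverse reaction proceeds.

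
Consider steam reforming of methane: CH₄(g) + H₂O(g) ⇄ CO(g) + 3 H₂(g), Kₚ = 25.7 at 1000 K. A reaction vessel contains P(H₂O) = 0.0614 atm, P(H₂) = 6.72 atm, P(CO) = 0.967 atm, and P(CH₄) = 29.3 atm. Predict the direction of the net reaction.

toward reactants

Qₚ = P(CO)·P(H₂)³ / (P(CH₄)·P(H₂O)) = (0.967)·(6.72)³ / ((29.3)·(0.0614)) = 163
Qₚ = 163 > Kₚ = 25.7, so the reverse reaction proceeds.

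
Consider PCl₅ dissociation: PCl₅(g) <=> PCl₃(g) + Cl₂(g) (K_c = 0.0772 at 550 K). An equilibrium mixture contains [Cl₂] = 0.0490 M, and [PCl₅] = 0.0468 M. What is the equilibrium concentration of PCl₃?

At equilibrium, K_c = [PCl₃]·[Cl₂] / [PCl₅] = 0.0772.
([PCl₃])·(0.0490) / (0.0468) = 0.0772
[PCl₃] = 0.0737 M

[PCl₃] = 0.0737 M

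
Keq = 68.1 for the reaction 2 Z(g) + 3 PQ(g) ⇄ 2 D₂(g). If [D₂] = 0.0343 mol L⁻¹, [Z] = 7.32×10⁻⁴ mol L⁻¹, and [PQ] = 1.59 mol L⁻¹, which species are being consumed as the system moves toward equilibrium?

D₂ (products)

Q = [D₂]² / ([Z]²·[PQ]³) = (0.0343)² / ((7.32×10⁻⁴)²·(1.59)³) = 546
Q = 546 > Keq = 68.1: net reverse reaction.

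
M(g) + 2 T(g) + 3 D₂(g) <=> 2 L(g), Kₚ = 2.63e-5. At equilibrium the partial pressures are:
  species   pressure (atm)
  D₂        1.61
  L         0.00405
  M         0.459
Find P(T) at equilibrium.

P(T) = 0.571 atm

At equilibrium, Kₚ = P(L)² / (P(M)·P(T)²·P(D₂)³) = 2.63e-5.
(0.00405)² / ((0.459)·(P(T))²·(1.61)³) = 2.63e-5
P(T)² = 0.326 ⇒ P(T) = 0.571 atm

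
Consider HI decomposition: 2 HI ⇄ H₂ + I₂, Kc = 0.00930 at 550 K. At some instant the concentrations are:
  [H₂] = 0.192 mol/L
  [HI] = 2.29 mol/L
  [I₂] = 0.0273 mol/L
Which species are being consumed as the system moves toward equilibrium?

HI (reactants)

Qc = [H₂]·[I₂] / [HI]² = (0.192)·(0.0273) / (2.29)² = 0.00100
Qc = 0.00100 < Kc = 0.00930: net forward reaction.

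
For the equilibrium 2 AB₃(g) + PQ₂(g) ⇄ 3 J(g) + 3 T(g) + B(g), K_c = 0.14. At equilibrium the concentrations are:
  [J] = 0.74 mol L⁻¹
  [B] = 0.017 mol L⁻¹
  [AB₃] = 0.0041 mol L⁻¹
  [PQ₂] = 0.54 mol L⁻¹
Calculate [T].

At equilibrium, K_c = [J]³·[T]³·[B] / ([AB₃]²·[PQ₂]) = 0.14.
(0.74)³·([T])³·(0.017) / ((0.0041)²·(0.54)) = 0.14
[T]³ = 1.84×10⁻⁴ ⇒ [T] = 0.057 mol L⁻¹

[T] = 0.057 mol L⁻¹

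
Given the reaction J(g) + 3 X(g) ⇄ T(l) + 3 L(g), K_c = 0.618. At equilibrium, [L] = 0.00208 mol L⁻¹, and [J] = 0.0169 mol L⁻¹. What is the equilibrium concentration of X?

[X] = 0.00952 mol L⁻¹

(T is a pure liquid — omitted from K_c.)
At equilibrium, K_c = [L]³ / ([J]·[X]³) = 0.618.
(0.00208)³ / ((0.0169)·([X])³) = 0.618
[X]³ = 8.62e-7 ⇒ [X] = 0.00952 mol L⁻¹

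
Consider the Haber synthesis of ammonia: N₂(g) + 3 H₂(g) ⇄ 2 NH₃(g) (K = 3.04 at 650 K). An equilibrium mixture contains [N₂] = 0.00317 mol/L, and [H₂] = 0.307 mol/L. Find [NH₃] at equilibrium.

At equilibrium, K = [NH₃]² / ([N₂]·[H₂]³) = 3.04.
([NH₃])² / ((0.00317)·(0.307)³) = 3.04
[NH₃]² = 2.79×10⁻⁴ ⇒ [NH₃] = 0.0167 mol/L

[NH₃] = 0.0167 mol/L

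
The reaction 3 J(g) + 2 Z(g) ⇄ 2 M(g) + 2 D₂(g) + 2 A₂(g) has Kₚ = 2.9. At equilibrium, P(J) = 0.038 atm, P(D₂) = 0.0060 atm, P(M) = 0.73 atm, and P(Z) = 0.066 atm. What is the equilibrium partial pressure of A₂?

At equilibrium, Kₚ = P(M)²·P(D₂)²·P(A₂)² / (P(J)³·P(Z)²) = 2.9.
(0.73)²·(0.0060)²·(P(A₂))² / ((0.038)³·(0.066)²) = 2.9
P(A₂)² = 0.0361 ⇒ P(A₂) = 0.19 atm

P(A₂) = 0.19 atm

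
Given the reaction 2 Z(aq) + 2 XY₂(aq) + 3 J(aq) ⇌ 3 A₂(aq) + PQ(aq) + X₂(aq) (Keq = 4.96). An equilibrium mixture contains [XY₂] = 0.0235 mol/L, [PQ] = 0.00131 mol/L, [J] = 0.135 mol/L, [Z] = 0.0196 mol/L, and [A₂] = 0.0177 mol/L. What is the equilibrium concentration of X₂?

[X₂] = 0.356 mol/L

At equilibrium, Keq = [A₂]³·[PQ]·[X₂] / ([Z]²·[XY₂]²·[J]³) = 4.96.
(0.0177)³·(0.00131)·([X₂]) / ((0.0196)²·(0.0235)²·(0.135)³) = 4.96
[X₂] = 0.356 mol/L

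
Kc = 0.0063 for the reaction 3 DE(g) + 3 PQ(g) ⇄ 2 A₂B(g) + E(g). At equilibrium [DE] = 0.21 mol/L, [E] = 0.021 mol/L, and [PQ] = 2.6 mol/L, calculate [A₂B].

[A₂B] = 0.22 mol/L

At equilibrium, Kc = [A₂B]²·[E] / ([DE]³·[PQ]³) = 0.0063.
([A₂B])²·(0.021) / ((0.21)³·(2.6)³) = 0.0063
[A₂B]² = 0.0488 ⇒ [A₂B] = 0.22 mol/L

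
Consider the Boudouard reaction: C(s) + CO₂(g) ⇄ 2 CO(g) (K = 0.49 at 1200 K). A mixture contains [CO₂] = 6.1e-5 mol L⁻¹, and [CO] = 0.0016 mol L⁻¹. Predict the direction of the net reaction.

forward (toward products)

(C is a pure solid — omitted from Q.)
Q = [CO]² / [CO₂] = (0.0016)² / (6.1e-5) = 0.042
Q = 0.042 < K = 0.49, so the forward reaction proceeds.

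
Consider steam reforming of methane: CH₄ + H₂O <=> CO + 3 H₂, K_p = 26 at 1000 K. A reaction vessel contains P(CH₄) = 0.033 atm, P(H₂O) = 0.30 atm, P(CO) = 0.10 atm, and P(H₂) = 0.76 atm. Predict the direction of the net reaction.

Q_p = P(CO)·P(H₂)³ / (P(CH₄)·P(H₂O)) = (0.10)·(0.76)³ / ((0.033)·(0.30)) = 4.4
Q_p = 4.4 < K_p = 26, so the forward reaction proceeds.

forward (toward products)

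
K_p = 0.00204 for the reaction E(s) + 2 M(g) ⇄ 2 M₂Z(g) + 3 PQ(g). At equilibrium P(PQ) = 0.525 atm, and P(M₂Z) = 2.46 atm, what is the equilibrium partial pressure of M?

P(M) = 20.7 atm

(E is a pure solid — omitted from K_p.)
At equilibrium, K_p = P(M₂Z)²·P(PQ)³ / P(M)² = 0.00204.
(2.46)²·(0.525)³ / (P(M))² = 0.00204
P(M)² = 429 ⇒ P(M) = 20.7 atm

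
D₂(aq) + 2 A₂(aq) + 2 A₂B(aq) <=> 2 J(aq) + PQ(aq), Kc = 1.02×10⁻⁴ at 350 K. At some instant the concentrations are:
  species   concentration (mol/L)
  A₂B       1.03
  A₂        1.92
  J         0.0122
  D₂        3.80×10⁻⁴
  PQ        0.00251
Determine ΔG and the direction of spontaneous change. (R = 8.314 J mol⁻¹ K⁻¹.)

ΔG = 2.62 kJ/mol; the forward reaction is non-spontaneous

Qc = [J]²·[PQ] / ([D₂]·[A₂]²·[A₂B]²) = (0.0122)²·(0.00251) / ((3.80×10⁻⁴)·(1.92)²·(1.03)²) = 2.51×10⁻⁴
ΔG = RT ln(Qc/Kc) = (8.314 J mol⁻¹ K⁻¹)(350 K) × ln(2.51×10⁻⁴/1.02×10⁻⁴)
   = (2.910 kJ/mol)(0.9005) = 2.62 kJ/mol
ΔG > 0, so the forward reaction is non-spontaneous (proceeds in reverse).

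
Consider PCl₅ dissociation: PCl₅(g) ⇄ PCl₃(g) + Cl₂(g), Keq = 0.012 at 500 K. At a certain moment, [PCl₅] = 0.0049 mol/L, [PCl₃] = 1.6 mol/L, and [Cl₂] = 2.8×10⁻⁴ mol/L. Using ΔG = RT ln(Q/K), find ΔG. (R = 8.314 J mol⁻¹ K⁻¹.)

ΔG = 8.44 kJ/mol

Q = [PCl₃]·[Cl₂] / [PCl₅] = (1.6)·(2.8×10⁻⁴) / (0.0049) = 0.0914
ΔG = RT ln(Q/Keq) = (8.314 J mol⁻¹ K⁻¹)(500 K) × ln(0.0914/0.012)
   = (4.157 kJ/mol)(2.030) = 8.44 kJ/mol
ΔG > 0, so the forward reaction is non-spontaneous (proceeds in reverse).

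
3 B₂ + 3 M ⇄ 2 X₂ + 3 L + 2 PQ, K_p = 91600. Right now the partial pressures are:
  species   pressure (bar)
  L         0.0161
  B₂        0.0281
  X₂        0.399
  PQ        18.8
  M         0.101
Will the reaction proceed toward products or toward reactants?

in the forward direction

Q_p = P(X₂)²·P(L)³·P(PQ)² / (P(B₂)³·P(M)³) = (0.399)²·(0.0161)³·(18.8)² / ((0.0281)³·(0.101)³) = 10300
Q_p = 10300 < K_p = 91600, so the forward reaction proceeds.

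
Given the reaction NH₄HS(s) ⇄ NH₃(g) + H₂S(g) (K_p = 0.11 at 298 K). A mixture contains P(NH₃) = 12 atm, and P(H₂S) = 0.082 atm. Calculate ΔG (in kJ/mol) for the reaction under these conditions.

(NH₄HS is a pure solid — omitted from Q_p.)
Q_p = P(NH₃)·P(H₂S) = (12)·(0.082) = 0.984
ΔG = RT ln(Q_p/K_p) = (8.314 J mol⁻¹ K⁻¹)(298 K) × ln(0.984/0.11)
   = (2.478 kJ/mol)(2.191) = 5.43 kJ/mol
ΔG > 0, so the forward reaction is non-spontaneous (proceeds in reverse).

ΔG = 5.43 kJ/mol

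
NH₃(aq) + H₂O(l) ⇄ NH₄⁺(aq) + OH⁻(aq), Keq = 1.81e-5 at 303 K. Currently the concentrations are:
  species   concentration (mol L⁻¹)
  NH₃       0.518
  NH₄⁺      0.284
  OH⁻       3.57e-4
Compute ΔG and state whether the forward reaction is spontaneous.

(H₂O is a pure liquid — omitted from Q.)
Q = [NH₄⁺]·[OH⁻] / [NH₃] = (0.284)·(3.57e-4) / (0.518) = 1.96e-4
ΔG = RT ln(Q/Keq) = (8.314 J mol⁻¹ K⁻¹)(303 K) × ln(1.96e-4/1.81e-5)
   = (2.519 kJ/mol)(2.382) = 6.00 kJ/mol
ΔG > 0, so the forward reaction is non-spontaneous (proceeds in reverse).

ΔG = 6.00 kJ/mol; the forward reaction is non-spontaneous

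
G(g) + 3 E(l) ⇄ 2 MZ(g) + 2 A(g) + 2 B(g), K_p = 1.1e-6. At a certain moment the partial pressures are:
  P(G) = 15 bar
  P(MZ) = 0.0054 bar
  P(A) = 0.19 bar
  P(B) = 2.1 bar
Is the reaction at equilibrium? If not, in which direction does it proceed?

(E is a pure liquid — omitted from Q_p.)
Q_p = P(MZ)²·P(A)²·P(B)² / P(G) = (0.0054)²·(0.19)²·(2.1)² / (15) = 3.1e-7
Q_p = 3.1e-7 < K_p = 1.1e-6, so the forward reaction proceeds.

toward products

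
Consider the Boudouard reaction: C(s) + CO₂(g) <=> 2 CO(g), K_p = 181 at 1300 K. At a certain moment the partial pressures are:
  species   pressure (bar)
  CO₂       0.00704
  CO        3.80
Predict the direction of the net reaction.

(C is a pure solid — omitted from Q_p.)
Q_p = P(CO)² / P(CO₂) = (3.80)² / (0.00704) = 2050
Q_p = 2050 > K_p = 181, so the reverse reaction proceeds.

in the reverse direction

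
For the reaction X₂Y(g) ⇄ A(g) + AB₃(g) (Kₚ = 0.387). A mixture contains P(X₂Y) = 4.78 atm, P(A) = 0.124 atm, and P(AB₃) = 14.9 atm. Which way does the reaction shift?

Qₚ = P(A)·P(AB₃) / P(X₂Y) = (0.124)·(14.9) / (4.78) = 0.387
Qₚ = 0.387 = Kₚ, so the system is already at equilibrium.

at equilibrium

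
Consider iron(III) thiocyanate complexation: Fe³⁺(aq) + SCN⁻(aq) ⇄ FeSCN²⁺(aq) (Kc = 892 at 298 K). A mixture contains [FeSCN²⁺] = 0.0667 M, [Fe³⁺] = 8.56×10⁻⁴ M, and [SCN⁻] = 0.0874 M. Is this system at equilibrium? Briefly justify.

yes, at equilibrium

Qc = [FeSCN²⁺] / ([Fe³⁺]·[SCN⁻]) = (0.0667) / ((8.56×10⁻⁴)·(0.0874)) = 892
Qc = 892 = Kc; the system is at equilibrium.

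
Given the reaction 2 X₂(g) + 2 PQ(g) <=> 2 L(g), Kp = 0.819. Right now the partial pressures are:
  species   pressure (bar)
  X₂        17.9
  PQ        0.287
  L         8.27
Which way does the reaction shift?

Qp = P(L)² / (P(X₂)²·P(PQ)²) = (8.27)² / ((17.9)²·(0.287)²) = 2.59
Qp = 2.59 > Kp = 0.819, so the reverse reaction proceeds.

to the left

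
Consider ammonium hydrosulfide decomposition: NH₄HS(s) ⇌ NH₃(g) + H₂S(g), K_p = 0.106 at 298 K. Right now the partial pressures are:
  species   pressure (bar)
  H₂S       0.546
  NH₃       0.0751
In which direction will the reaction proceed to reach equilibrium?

(NH₄HS is a pure solid — omitted from Q_p.)
Q_p = P(NH₃)·P(H₂S) = (0.0751)·(0.546) = 0.0410
Q_p = 0.0410 < K_p = 0.106, so the forward reaction proceeds.

in the forward direction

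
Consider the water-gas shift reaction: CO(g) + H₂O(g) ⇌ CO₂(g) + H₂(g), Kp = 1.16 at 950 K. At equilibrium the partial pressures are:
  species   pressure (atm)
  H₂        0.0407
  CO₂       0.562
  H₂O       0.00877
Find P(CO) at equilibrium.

P(CO) = 2.25 atm

At equilibrium, Kp = P(CO₂)·P(H₂) / (P(CO)·P(H₂O)) = 1.16.
(0.562)·(0.0407) / ((P(CO))·(0.00877)) = 1.16
P(CO) = 2.25 atm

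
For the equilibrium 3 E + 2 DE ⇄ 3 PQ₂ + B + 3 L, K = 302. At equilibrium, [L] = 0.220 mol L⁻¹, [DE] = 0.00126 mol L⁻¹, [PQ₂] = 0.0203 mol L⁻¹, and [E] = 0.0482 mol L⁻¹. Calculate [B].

[B] = 0.603 mol L⁻¹

At equilibrium, K = [PQ₂]³·[B]·[L]³ / ([E]³·[DE]²) = 302.
(0.0203)³·([B])·(0.220)³ / ((0.0482)³·(0.00126)²) = 302
[B] = 0.603 mol L⁻¹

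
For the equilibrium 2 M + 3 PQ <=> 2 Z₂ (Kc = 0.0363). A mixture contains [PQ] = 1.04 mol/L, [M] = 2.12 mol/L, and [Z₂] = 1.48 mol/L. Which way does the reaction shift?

Qc = [Z₂]² / ([M]²·[PQ]³) = (1.48)² / ((2.12)²·(1.04)³) = 0.433
Qc = 0.433 > Kc = 0.0363, so the reverse reaction proceeds.

toward reactants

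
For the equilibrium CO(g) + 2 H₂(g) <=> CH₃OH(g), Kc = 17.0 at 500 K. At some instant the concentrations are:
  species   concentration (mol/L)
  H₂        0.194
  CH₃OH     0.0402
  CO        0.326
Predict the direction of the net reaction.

to the right

Qc = [CH₃OH] / ([CO]·[H₂]²) = (0.0402) / ((0.326)·(0.194)²) = 3.28
Qc = 3.28 < Kc = 17.0, so the forward reaction proceeds.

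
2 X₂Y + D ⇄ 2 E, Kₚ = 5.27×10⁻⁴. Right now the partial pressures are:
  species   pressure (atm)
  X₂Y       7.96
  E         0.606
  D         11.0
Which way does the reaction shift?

neither direction; the system is at equilibrium

Qₚ = P(E)² / (P(X₂Y)²·P(D)) = (0.606)² / ((7.96)²·(11.0)) = 5.27×10⁻⁴
Qₚ = 5.27×10⁻⁴ = Kₚ, so the system is already at equilibrium.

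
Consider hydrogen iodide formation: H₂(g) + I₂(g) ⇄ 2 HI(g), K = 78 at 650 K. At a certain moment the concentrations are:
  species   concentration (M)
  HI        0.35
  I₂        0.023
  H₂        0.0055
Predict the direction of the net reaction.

Q = [HI]² / ([H₂]·[I₂]) = (0.35)² / ((0.0055)·(0.023)) = 970
Q = 970 > K = 78, so the reverse reaction proceeds.

to the left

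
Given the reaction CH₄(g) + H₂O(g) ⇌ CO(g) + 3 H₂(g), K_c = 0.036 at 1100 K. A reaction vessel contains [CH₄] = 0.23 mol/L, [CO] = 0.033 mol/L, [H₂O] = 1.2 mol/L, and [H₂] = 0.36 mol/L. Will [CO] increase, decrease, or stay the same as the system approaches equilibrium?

increase

Q_c = [CO]·[H₂]³ / ([CH₄]·[H₂O]) = (0.033)·(0.36)³ / ((0.23)·(1.2)) = 0.0056
Q_c = 0.0056 < K_c = 0.036: net forward reaction.
CO is a product, so it increases.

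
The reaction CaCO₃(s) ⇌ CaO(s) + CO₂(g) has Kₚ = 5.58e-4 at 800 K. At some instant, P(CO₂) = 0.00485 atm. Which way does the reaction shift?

reverse (toward reactants)

(CaCO₃, CaO are pure solids — omitted from Qₚ.)
Qₚ = P(CO₂) = 0.00485
Qₚ = 0.00485 > Kₚ = 5.58e-4, so the reverse reaction proceeds.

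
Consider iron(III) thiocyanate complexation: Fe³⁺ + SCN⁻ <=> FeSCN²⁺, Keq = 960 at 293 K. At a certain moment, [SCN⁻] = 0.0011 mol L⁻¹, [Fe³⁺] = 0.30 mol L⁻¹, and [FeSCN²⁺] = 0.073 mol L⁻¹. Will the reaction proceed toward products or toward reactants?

to the right

Q = [FeSCN²⁺] / ([Fe³⁺]·[SCN⁻]) = (0.073) / ((0.30)·(0.0011)) = 220
Q = 220 < Keq = 960, so the forward reaction proceeds.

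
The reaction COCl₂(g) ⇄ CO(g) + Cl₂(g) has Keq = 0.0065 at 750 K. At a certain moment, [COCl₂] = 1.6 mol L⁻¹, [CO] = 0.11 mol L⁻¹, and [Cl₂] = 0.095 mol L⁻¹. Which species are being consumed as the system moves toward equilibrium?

none (at equilibrium)

Q = [CO]·[Cl₂] / [COCl₂] = (0.11)·(0.095) / (1.6) = 0.0065
Q = 0.0065 = Keq; the system is at equilibrium.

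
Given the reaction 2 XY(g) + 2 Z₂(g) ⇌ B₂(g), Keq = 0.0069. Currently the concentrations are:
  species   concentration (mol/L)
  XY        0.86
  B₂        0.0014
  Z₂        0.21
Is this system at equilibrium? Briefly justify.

Q = [B₂] / ([XY]²·[Z₂]²) = (0.0014) / ((0.86)²·(0.21)²) = 0.043
Q = 0.043 > Keq = 0.0069: net reverse reaction.

no; Q > K, reaction proceeds in reverse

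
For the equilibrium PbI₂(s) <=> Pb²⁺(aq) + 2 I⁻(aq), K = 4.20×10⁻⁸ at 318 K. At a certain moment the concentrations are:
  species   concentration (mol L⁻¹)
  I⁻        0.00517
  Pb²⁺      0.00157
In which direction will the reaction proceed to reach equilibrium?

(PbI₂ is a pure solid — omitted from Q.)
Q = [Pb²⁺]·[I⁻]² = (0.00157)·(0.00517)² = 4.20×10⁻⁸
Q = 4.20×10⁻⁸ = K, so the system is already at equilibrium.

no net change (already at equilibrium)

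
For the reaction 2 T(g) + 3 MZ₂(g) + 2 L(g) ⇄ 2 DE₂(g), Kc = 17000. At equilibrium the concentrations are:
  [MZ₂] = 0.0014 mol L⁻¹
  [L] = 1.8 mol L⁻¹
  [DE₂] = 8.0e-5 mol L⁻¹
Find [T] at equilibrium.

At equilibrium, Kc = [DE₂]² / ([T]²·[MZ₂]³·[L]²) = 17000.
(8.0e-5)² / (([T])²·(0.0014)³·(1.8)²) = 17000
[T]² = 4.23e-5 ⇒ [T] = 0.0065 mol L⁻¹

[T] = 0.0065 mol L⁻¹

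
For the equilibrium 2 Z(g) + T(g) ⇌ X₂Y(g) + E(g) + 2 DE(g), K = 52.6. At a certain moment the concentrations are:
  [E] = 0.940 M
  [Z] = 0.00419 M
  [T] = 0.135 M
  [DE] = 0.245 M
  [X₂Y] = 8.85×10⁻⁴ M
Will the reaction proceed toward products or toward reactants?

toward products

Q = [X₂Y]·[E]·[DE]² / ([Z]²·[T]) = (8.85×10⁻⁴)·(0.940)·(0.245)² / ((0.00419)²·(0.135)) = 21.1
Q = 21.1 < K = 52.6, so the forward reaction proceeds.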